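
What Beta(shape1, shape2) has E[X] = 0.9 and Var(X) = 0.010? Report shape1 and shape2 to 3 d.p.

shape1 = 7.200, shape2 = 0.800

By moment matching, shape1+shape2 = μ(1−μ)/σ² − 1 = (0.9·0.1)/0.010 − 1 = 9.0000 − 1 = 8.0000.
Since shape1/(shape1+shape2) = μ, shape1 = 0.9·8.0000 = 7.200 and shape2 = 0.1·8.0000 = 0.800.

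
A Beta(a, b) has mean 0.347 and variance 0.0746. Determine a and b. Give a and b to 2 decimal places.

a = 0.71, b = 1.33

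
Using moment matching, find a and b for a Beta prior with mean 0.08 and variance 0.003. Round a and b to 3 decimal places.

Write ν = a+b; then a = μν and Var = μ(1−μ)/(ν+1).
ν = μ(1−μ)/Var − 1 = 0.0736/0.003 − 1 = 23.5333.
a = 0.08·23.5333 = 1.883, b = 0.92·23.5333 = 21.651.

a = 1.883, b = 21.651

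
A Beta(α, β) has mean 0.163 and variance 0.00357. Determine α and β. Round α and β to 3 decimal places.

By moment matching, α+β = μ(1−μ)/σ² − 1 = (0.163·0.837)/0.00357 − 1 = 38.2160 − 1 = 37.2160.
Since α/(α+β) = μ, α = 0.163·37.2160 = 6.066 and β = 0.837·37.2160 = 31.150.

α = 6.066, β = 31.150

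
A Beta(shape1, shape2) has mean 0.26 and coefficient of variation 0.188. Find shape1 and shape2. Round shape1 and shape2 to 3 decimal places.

shape1 = 20.677, shape2 = 58.850

Var = (CV·μ)² = (0.188×0.26)² = 0.002389.
shape1+shape2 = μ(1−μ)/Var − 1 = 0.1924/0.002389 − 1 = 79.5272.
Thus shape1 = 0.26·79.5272 = 20.677 and shape2 = 0.74·79.5272 = 58.850.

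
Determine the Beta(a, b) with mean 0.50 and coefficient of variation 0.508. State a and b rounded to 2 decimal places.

a = 1.44, b = 1.44

σ = CV·μ = 0.508×0.50 = 0.25400, so σ² = 0.064516.
s+1 = μ(1−μ)/σ² = 0.2500/0.064516 = 3.8750, so s = a+b = 2.8750.
a = μs = 1.44, b = (1−μ)s = 1.44.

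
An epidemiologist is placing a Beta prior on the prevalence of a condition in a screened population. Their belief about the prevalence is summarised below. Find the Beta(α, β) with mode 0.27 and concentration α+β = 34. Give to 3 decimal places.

Since the density peak of Beta(α,β) is at (α−1)/(α+β−2),
α = 1 + 0.27(34−2) = 9.640 and β = 34 − 9.640 = 24.360.

α = 9.640, β = 24.360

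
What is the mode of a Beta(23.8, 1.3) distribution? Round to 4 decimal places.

The density x^(α−1)(1−x)^(β−1) is maximised at (α−1)/(α+β−2) = 22.8/23.1 = 0.9870.

0.9870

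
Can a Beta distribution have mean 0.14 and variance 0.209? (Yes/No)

No

The Beta variance bound is σ² < μ(1−μ).
Here μ(1−μ) = 0.14×0.86 = 0.1204, and 0.209 ≥ 0.1204.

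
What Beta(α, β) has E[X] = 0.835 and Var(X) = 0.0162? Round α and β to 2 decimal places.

α = 6.27, β = 1.24

By moment matching, α+β = μ(1−μ)/σ² − 1 = (0.835·0.165)/0.0162 − 1 = 8.5046 − 1 = 7.5046.
Since α/(α+β) = μ, α = 0.835·7.5046 = 6.27 and β = 0.165·7.5046 = 1.24.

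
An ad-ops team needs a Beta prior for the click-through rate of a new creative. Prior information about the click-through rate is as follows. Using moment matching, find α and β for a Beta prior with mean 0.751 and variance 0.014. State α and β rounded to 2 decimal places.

α = 9.28, β = 3.08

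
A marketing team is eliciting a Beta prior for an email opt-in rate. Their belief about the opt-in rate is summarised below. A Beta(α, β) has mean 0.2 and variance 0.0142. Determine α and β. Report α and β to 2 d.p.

α = 2.05, β = 8.21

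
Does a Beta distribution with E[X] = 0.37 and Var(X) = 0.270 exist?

The Beta variance bound is σ² < μ(1−μ).
Here μ(1−μ) = 0.37×0.63 = 0.2331, and 0.270 ≥ 0.2331.

No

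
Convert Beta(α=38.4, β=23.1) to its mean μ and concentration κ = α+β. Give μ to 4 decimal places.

μ = 0.6244, κ = 61.5

κ = α+β = 38.4+23.1 = 61.5; μ = α/κ = 38.4/61.5 = 0.6244.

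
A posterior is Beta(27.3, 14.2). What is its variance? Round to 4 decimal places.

Var = αβ/[(α+β)²(α+β+1)] = (27.3×14.2)/(41.5²×42.5) = 387.66/73195.625 = 0.0053.

0.0053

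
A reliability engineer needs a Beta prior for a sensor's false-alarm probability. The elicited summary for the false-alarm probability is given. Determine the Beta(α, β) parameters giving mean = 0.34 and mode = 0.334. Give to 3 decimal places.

With s = α+β: μ = α/s and mode = (α−1)/(s−2). Eliminating α = μs,
μs − 1 = m(s−2) ⇒ s(μ−m) = 1−2m ⇒ s = 0.332/0.006 = 55.3333.
So α = μs = 18.813, β = (1−μ)s = 36.520.

α = 18.813, β = 36.520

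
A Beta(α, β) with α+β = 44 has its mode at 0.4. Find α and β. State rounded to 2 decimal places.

α = 17.80, β = 26.20

Mode = (α−1)/(κ−2) with κ = α+β, so α−1 = 0.4·42 = 16.80.
α = 17.80; β = κ − α = 26.20.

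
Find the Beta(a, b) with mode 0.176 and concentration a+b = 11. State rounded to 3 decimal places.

a = 2.584, b = 8.416

Since the density peak of Beta(a,b) is at (a−1)/(a+b−2),
a = 1 + 0.176(11−2) = 2.584 and b = 11 − 2.584 = 8.416.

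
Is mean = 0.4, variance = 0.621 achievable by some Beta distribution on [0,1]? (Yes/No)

No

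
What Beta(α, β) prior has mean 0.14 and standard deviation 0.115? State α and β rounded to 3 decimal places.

α = 1.135, β = 6.969

First σ² = 0.013225. Setting α = μn, β = (1−μ)n with n = α+β,
μ(1−μ)/(n+1) = 0.013225 ⇒ n+1 = 0.1204/0.013225 = 9.1040 ⇒ n = 8.1040.
Hence α = 0.14×8.1040 = 1.135, β = 0.86×8.1040 = 6.969.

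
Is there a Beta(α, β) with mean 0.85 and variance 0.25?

No

For any Beta, Var(X) < E[X]·(1−E[X]).
Here μ(1−μ) = 0.85×0.15 = 0.1275, and 0.25 ≥ 0.1275.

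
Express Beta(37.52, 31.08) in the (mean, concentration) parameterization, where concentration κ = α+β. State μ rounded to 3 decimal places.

μ = 0.547, κ = 68.60

κ = α+β = 37.52+31.08 = 68.60; μ = α/κ = 37.52/68.60 = 0.547.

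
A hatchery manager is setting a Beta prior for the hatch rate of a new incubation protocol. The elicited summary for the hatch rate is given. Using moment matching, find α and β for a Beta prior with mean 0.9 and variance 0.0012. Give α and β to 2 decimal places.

Write ν = α+β; then α = μν and Var = μ(1−μ)/(ν+1).
ν = μ(1−μ)/Var − 1 = 0.09/0.0012 − 1 = 74.0000.
α = 0.9·74.0000 = 66.60, β = 0.1·74.0000 = 7.40.

α = 66.60, β = 7.40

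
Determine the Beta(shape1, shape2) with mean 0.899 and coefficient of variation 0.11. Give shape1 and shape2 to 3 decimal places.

shape1 = 7.448, shape2 = 0.837

σ = CV·μ = 0.11×0.899 = 0.09889, so σ² = 0.009779.
s+1 = μ(1−μ)/σ² = 0.090799/0.009779 = 9.2849, so s = shape1+shape2 = 8.2849.
shape1 = μs = 7.448, shape2 = (1−μ)s = 0.837.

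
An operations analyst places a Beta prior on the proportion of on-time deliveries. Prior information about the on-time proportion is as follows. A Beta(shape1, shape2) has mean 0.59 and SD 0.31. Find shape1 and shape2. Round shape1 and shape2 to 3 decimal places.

shape1 = 0.895, shape2 = 0.622

σ² = 0.31² = 0.0961.
With s = shape1+shape2, Var = μ(1−μ)/(s+1), so s+1 = (0.59×0.41)/0.0961 = 2.5172 and s = 1.5172.
shape1 = μs = 0.895, shape2 = (1−μ)s = 0.622.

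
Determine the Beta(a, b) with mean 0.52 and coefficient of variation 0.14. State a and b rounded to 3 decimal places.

a = 23.970, b = 22.126

σ = CV·μ = 0.14×0.52 = 0.07280, so σ² = 0.005300.
s+1 = μ(1−μ)/σ² = 0.2496/0.005300 = 47.0958, so s = a+b = 46.0958.
a = μs = 23.970, b = (1−μ)s = 22.126.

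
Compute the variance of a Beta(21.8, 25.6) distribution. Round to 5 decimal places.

0.00513

Var = αβ/[(α+β)²(α+β+1)] = (21.8×25.6)/(47.4²×48.4) = 558.08/108743.184 = 0.00513.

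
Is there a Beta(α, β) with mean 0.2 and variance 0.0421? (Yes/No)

A Beta with mean μ has variance μ(1−μ)/(α+β+1) < μ(1−μ).
Here μ(1−μ) = 0.2×0.8 = 0.16, and 0.0421 < 0.16.

Yes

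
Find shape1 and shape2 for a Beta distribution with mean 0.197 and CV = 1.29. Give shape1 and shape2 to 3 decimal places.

Var = (CV·μ)² = (1.29×0.197)² = 0.064582.
shape1+shape2 = μ(1−μ)/Var − 1 = 0.158191/0.064582 − 1 = 1.4495.
Thus shape1 = 0.197·1.4495 = 0.286 and shape2 = 0.803·1.4495 = 1.164.

shape1 = 0.286, shape2 = 1.164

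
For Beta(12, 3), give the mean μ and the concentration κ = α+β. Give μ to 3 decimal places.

κ = α+β = 12+3 = 15; μ = α/κ = 12/15 = 0.800.

μ = 0.800, κ = 15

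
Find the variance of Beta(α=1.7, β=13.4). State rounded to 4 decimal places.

Var = αβ/[(α+β)²(α+β+1)] = (1.7×13.4)/(15.1²×16.1) = 22.78/3670.961 = 0.0062.

0.0062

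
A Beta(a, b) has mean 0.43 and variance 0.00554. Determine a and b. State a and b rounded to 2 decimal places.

Write ν = a+b; then a = μν and Var = μ(1−μ)/(ν+1).
ν = μ(1−μ)/Var − 1 = 0.2451/0.00554 − 1 = 43.2419.
a = 0.43·43.2419 = 18.59, b = 0.57·43.2419 = 24.65.

a = 18.59, b = 24.65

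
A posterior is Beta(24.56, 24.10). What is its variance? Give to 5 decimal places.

μ = 24.56/48.66 = 0.504727; Var = μ(1−μ)/(α+β+1) = 0.2499777/49.66 = 0.00503.

0.00503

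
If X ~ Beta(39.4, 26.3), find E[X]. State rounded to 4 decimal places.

E[X] = α/(α+β) = 39.4/65.7 = 0.5997.

0.5997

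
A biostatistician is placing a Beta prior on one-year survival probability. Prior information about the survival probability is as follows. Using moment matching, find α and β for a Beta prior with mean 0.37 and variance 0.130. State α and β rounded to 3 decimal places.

Write ν = α+β; then α = μν and Var = μ(1−μ)/(ν+1).
ν = μ(1−μ)/Var − 1 = 0.2331/0.130 − 1 = 0.7931.
α = 0.37·0.7931 = 0.293, β = 0.63·0.7931 = 0.500.

α = 0.293, β = 0.500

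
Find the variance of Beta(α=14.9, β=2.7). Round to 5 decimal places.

0.00698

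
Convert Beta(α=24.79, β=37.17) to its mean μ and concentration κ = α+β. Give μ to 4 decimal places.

μ = 0.4001, κ = 61.96

κ = α+β = 24.79+37.17 = 61.96; μ = α/κ = 24.79/61.96 = 0.4001.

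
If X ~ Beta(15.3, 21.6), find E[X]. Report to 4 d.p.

The Beta mean is α/(α+β) = 15.3/(15.3+21.6) = 0.4146.

0.4146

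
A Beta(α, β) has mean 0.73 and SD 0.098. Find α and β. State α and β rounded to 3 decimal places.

α = 14.252, β = 5.271

First σ² = 0.009604. Setting α = μn, β = (1−μ)n with n = α+β,
μ(1−μ)/(n+1) = 0.009604 ⇒ n+1 = 0.1971/0.009604 = 20.5227 ⇒ n = 19.5227.
Hence α = 0.73×19.5227 = 14.252, β = 0.27×19.5227 = 5.271.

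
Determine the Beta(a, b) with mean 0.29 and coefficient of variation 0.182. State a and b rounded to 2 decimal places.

a = 21.14, b = 51.77

σ = CV·μ = 0.182×0.29 = 0.05278, so σ² = 0.002786.
s+1 = μ(1−μ)/σ² = 0.2059/0.002786 = 73.9124, so s = a+b = 72.9124.
a = μs = 21.14, b = (1−μ)s = 51.77.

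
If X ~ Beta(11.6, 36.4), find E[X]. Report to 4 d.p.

The Beta mean is α/(α+β) = 11.6/(11.6+36.4) = 0.2417.

0.2417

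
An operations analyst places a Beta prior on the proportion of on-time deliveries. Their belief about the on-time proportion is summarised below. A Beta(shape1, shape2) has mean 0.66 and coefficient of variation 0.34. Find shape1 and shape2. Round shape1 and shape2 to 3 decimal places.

shape1 = 2.281, shape2 = 1.175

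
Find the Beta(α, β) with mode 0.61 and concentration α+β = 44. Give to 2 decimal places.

α = 26.62, β = 17.38

For α,β>1 the mode is (α−1)/(α+β−2), so α = mode·(κ−2)+1 = 0.61×42+1 = 26.62.
And β = (1−mode)·(κ−2)+1 = 0.39×42+1 = 17.38.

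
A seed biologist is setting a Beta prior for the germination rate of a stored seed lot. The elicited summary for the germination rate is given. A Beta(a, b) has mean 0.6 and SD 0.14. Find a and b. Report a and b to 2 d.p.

a = 6.75, b = 4.50

Variance = 0.14² = 0.0196. The moment-matching identity a+b = μ(1−μ)/Var − 1 gives
a+b = 0.24/0.0196 − 1 = 11.2449, so a = μ·11.2449 = 6.75 and b = (1−μ)·11.2449 = 4.50.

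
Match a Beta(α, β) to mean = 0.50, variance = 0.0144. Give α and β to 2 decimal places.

α = 8.18, β = 8.18

Let s = α+β. The Beta variance is μ(1−μ)/(s+1).
So s+1 = μ(1−μ)/σ² = (0.50×0.50)/0.0144 = 0.2500/0.0144 = 17.3611, giving s = 16.3611.
Then α = μs = 0.50×16.3611 = 8.18 and β = (1−μ)s = 0.50×16.3611 = 8.18.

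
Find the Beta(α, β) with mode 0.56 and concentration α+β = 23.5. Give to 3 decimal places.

For α,β>1 the mode is (α−1)/(α+β−2), so α = mode·(κ−2)+1 = 0.56×21.5+1 = 13.040.
And β = (1−mode)·(κ−2)+1 = 0.44×21.5+1 = 10.460.

α = 13.040, β = 10.460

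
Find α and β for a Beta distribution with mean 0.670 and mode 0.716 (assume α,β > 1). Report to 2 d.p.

α = 6.29, β = 3.10

With s = α+β: μ = α/s and mode = (α−1)/(s−2). Eliminating α = μs,
μs − 1 = m(s−2) ⇒ s(μ−m) = 1−2m ⇒ s = -0.432/-0.046 = 9.3913.
So α = μs = 6.29, β = (1−μ)s = 3.10.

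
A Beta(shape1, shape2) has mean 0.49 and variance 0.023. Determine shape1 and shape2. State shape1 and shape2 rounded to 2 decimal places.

shape1 = 4.83, shape2 = 5.03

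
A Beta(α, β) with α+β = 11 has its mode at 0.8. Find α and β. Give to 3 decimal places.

α = 8.200, β = 2.800

Mode = (α−1)/(κ−2) with κ = α+β, so α−1 = 0.8·9 = 7.200.
α = 8.200; β = κ − α = 2.800.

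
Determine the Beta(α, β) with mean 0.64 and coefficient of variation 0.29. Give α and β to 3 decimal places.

α = 3.641, β = 2.048

σ = CV·μ = 0.29×0.64 = 0.18560, so σ² = 0.034447.
s+1 = μ(1−μ)/σ² = 0.2304/0.034447 = 6.6885, so s = α+β = 5.6885.
α = μs = 3.641, β = (1−μ)s = 2.048.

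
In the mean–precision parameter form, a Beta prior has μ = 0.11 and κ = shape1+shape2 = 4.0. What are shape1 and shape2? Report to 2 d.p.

Split κ in proportion μ : (1−μ): shape1 = 0.11·4.0 = 0.44, shape2 = 4.0 − 0.44 = 3.56.

shape1 = 0.44, shape2 = 3.56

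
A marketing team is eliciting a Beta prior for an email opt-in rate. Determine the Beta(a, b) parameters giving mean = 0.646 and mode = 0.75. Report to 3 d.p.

a = 3.106, b = 1.702

With s = a+b: μ = a/s and mode = (a−1)/(s−2). Eliminating a = μs,
μs − 1 = m(s−2) ⇒ s(μ−m) = 1−2m ⇒ s = -0.50/-0.104 = 4.8077.
So a = μs = 3.106, b = (1−μ)s = 1.702.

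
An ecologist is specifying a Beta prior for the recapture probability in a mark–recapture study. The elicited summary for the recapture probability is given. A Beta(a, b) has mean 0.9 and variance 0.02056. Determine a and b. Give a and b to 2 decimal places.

a = 3.04, b = 0.34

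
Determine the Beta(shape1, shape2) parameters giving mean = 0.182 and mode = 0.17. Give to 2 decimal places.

With s = shape1+shape2: μ = shape1/s and mode = (shape1−1)/(s−2). Eliminating shape1 = μs,
μs − 1 = m(s−2) ⇒ s(μ−m) = 1−2m ⇒ s = 0.66/0.012 = 55.0000.
So shape1 = μs = 10.01, shape2 = (1−μ)s = 44.99.

shape1 = 10.01, shape2 = 44.99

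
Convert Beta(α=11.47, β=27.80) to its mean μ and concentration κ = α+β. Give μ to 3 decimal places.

μ = 0.292, κ = 39.27

κ = α+β = 11.47+27.80 = 39.27; μ = α/κ = 11.47/39.27 = 0.292.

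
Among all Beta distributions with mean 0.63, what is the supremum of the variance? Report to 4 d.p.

0.2331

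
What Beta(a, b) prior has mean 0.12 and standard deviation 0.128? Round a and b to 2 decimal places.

σ² = 0.128² = 0.016384.
With s = a+b, Var = μ(1−μ)/(s+1), so s+1 = (0.12×0.88)/0.016384 = 6.4453 and s = 5.4453.
a = μs = 0.65, b = (1−μ)s = 4.79.

a = 0.65, b = 4.79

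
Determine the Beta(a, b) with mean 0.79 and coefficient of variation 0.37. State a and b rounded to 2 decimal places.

a = 0.74, b = 0.20

σ = CV·μ = 0.37×0.79 = 0.29230, so σ² = 0.085439.
s+1 = μ(1−μ)/σ² = 0.1659/0.085439 = 1.9417, so s = a+b = 0.9417.
a = μs = 0.74, b = (1−μ)s = 0.20.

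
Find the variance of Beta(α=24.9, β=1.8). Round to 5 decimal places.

Var = αβ/[(α+β)²(α+β+1)] = (24.9×1.8)/(26.7²×27.7) = 44.82/19747.053 = 0.00227.

0.00227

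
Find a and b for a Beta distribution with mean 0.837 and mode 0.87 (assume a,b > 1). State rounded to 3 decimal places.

With s = a+b: μ = a/s and mode = (a−1)/(s−2). Eliminating a = μs,
μs − 1 = m(s−2) ⇒ s(μ−m) = 1−2m ⇒ s = -0.74/-0.033 = 22.4242.
So a = μs = 18.769, b = (1−μ)s = 3.655.

a = 18.769, b = 3.655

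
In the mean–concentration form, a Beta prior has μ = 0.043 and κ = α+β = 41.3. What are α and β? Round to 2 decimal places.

α = 1.78, β = 39.52

Split κ in proportion μ : (1−μ): α = 0.043·41.3 = 1.78, β = 41.3 − 1.78 = 39.52.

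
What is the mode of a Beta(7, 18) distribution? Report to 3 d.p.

0.261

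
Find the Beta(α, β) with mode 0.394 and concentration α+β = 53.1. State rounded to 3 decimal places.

For α,β>1 the mode is (α−1)/(α+β−2), so α = mode·(κ−2)+1 = 0.394×51.1+1 = 21.133.
And β = (1−mode)·(κ−2)+1 = 0.606×51.1+1 = 31.967.

α = 21.133, β = 31.967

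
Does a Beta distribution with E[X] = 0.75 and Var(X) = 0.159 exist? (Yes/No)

The Beta variance bound is σ² < μ(1−μ).
Here μ(1−μ) = 0.75×0.25 = 0.1875, and 0.159 < 0.1875.

Yes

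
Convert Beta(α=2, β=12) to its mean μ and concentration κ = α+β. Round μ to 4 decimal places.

κ = α+β = 2+12 = 14; μ = α/κ = 2/14 = 0.1429.

μ = 0.1429, κ = 14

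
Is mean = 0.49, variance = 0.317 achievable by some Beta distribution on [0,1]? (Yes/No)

The Beta variance bound is σ² < μ(1−μ).
Here μ(1−μ) = 0.49×0.51 = 0.2499, and 0.317 ≥ 0.2499.

No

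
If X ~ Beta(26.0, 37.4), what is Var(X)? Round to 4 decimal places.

0.0038

μ = 26.0/63.4 = 0.410095; Var = μ(1−μ)/(α+β+1) = 0.2419170/64.4 = 0.0038.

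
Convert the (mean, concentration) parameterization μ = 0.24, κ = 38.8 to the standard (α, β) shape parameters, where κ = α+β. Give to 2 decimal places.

α = 9.31, β = 29.49

α = μκ = 0.24×38.8 = 9.31 and β = (1−μ)κ = 0.76×38.8 = 29.49.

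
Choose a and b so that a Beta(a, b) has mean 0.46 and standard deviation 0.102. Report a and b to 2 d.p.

a = 10.52, b = 12.35

First σ² = 0.010404. Setting a = μn, b = (1−μ)n with n = a+b,
μ(1−μ)/(n+1) = 0.010404 ⇒ n+1 = 0.2484/0.010404 = 23.8754 ⇒ n = 22.8754.
Hence a = 0.46×22.8754 = 10.52, b = 0.54×22.8754 = 12.35.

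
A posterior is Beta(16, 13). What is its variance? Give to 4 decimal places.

0.0082

μ = 16/29 = 0.551724; Var = μ(1−μ)/(α+β+1) = 0.2473246/30 = 0.0082.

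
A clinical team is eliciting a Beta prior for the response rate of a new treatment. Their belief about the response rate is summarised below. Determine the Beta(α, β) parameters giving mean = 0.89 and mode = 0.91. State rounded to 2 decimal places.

Let s = α+β. Mean gives α = μs = 0.89s; mode gives (α−1)/(s−2) = 0.91.
Substituting: 0.89s − 1 = 0.91(s−2) = 0.91s − 1.82, so -0.02s = -0.82 and s = 41.0000.
Then α = 0.89×41.0000 = 36.49 and β = s−α = 4.51.

α = 36.49, β = 4.51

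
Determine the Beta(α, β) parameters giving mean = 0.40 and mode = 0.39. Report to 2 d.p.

α = 8.80, β = 13.20

With s = α+β: μ = α/s and mode = (α−1)/(s−2). Eliminating α = μs,
μs − 1 = m(s−2) ⇒ s(μ−m) = 1−2m ⇒ s = 0.22/0.01 = 22.0000.
So α = μs = 8.80, β = (1−μ)s = 13.20.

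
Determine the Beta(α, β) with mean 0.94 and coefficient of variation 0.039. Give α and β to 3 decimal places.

α = 38.508, β = 2.458

Var = (CV·μ)² = (0.039×0.94)² = 0.001344.
α+β = μ(1−μ)/Var − 1 = 0.0564/0.001344 − 1 = 40.9657.
Thus α = 0.94·40.9657 = 38.508 and β = 0.06·40.9657 = 2.458.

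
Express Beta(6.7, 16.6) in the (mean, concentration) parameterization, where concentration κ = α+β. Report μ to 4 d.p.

μ = 0.2876, κ = 23.3

κ = α+β = 6.7+16.6 = 23.3; μ = α/κ = 6.7/23.3 = 0.2876.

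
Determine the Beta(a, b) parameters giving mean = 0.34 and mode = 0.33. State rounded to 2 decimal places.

a = 11.56, b = 22.44

With s = a+b: μ = a/s and mode = (a−1)/(s−2). Eliminating a = μs,
μs − 1 = m(s−2) ⇒ s(μ−m) = 1−2m ⇒ s = 0.34/0.01 = 34.0000.
So a = μs = 11.56, b = (1−μ)s = 22.44.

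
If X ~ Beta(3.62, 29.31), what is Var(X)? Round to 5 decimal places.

0.00288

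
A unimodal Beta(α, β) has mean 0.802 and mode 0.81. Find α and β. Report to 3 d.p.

α = 62.155, β = 15.345

With s = α+β: μ = α/s and mode = (α−1)/(s−2). Eliminating α = μs,
μs − 1 = m(s−2) ⇒ s(μ−m) = 1−2m ⇒ s = -0.62/-0.008 = 77.5000.
So α = μs = 62.155, β = (1−μ)s = 15.345.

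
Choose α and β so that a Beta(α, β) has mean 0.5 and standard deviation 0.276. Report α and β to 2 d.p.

α = 1.14, β = 1.14

Variance = 0.276² = 0.076176. The moment-matching identity α+β = μ(1−μ)/Var − 1 gives
α+β = 0.25/0.076176 − 1 = 2.2819, so α = μ·2.2819 = 1.14 and β = (1−μ)·2.2819 = 1.14.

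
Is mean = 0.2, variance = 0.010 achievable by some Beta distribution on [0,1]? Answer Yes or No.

Yes

The Beta variance bound is σ² < μ(1−μ).
Here μ(1−μ) = 0.2×0.8 = 0.16, and 0.010 < 0.16.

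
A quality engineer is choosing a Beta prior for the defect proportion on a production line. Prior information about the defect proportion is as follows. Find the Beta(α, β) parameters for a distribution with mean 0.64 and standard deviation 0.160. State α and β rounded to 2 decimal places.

α = 5.12, β = 2.88

First σ² = 0.025600. Setting α = μn, β = (1−μ)n with n = α+β,
μ(1−μ)/(n+1) = 0.025600 ⇒ n+1 = 0.2304/0.025600 = 9.0000 ⇒ n = 8.0000.
Hence α = 0.64×8.0000 = 5.12, β = 0.36×8.0000 = 2.88.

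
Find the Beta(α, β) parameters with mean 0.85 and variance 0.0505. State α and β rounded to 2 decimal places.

α = 1.30, β = 0.23

Write ν = α+β; then α = μν and Var = μ(1−μ)/(ν+1).
ν = μ(1−μ)/Var − 1 = 0.1275/0.0505 − 1 = 1.5248.
α = 0.85·1.5248 = 1.30, β = 0.15·1.5248 = 0.23.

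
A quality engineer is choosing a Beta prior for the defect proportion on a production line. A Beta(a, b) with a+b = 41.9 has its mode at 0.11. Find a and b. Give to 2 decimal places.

a = 5.39, b = 36.51

Since the density peak of Beta(a,b) is at (a−1)/(a+b−2),
a = 1 + 0.11(41.9−2) = 5.39 and b = 41.9 − 5.39 = 36.51.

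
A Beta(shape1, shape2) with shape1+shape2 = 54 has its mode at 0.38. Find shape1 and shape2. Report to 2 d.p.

shape1 = 20.76, shape2 = 33.24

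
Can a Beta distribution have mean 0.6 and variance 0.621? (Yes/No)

A Beta with mean μ has variance μ(1−μ)/(α+β+1) < μ(1−μ).
Here μ(1−μ) = 0.6×0.4 = 0.24, and 0.621 ≥ 0.24.

No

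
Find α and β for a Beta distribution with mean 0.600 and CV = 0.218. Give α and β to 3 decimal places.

Var = (CV·μ)² = (0.218×0.600)² = 0.017109.
α+β = μ(1−μ)/Var − 1 = 0.240000/0.017109 − 1 = 13.0280.
Thus α = 0.600·13.0280 = 7.817 and β = 0.400·13.0280 = 5.211.

α = 7.817, β = 5.211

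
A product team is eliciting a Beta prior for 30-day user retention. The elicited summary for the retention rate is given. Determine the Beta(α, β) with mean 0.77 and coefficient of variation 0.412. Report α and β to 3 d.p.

Var = (CV·μ)² = (0.412×0.77)² = 0.100641.
α+β = μ(1−μ)/Var − 1 = 0.1771/0.100641 − 1 = 0.7597.
Thus α = 0.77·0.7597 = 0.585 and β = 0.23·0.7597 = 0.175.

α = 0.585, β = 0.175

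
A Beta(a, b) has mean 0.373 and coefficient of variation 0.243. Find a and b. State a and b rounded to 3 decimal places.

a = 10.245, b = 17.222

σ = CV·μ = 0.243×0.373 = 0.09064, so σ² = 0.008215.
s+1 = μ(1−μ)/σ² = 0.233871/0.008215 = 28.4673, so s = a+b = 27.4673.
a = μs = 10.245, b = (1−μ)s = 17.222.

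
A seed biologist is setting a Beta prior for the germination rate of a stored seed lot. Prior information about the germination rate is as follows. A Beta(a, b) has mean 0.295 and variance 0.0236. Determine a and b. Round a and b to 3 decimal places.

By moment matching, a+b = μ(1−μ)/σ² − 1 = (0.295·0.705)/0.0236 − 1 = 8.8125 − 1 = 7.8125.
Since a/(a+b) = μ, a = 0.295·7.8125 = 2.305 and b = 0.705·7.8125 = 5.508.

a = 2.305, b = 5.508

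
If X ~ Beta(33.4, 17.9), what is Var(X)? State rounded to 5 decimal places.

μ = 33.4/51.3 = 0.651072; Var = μ(1−μ)/(α+β+1) = 0.2271772/52.3 = 0.00434.

0.00434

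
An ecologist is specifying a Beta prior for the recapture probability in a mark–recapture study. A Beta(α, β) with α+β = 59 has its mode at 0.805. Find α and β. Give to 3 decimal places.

Since the density peak of Beta(α,β) is at (α−1)/(α+β−2),
α = 1 + 0.805(59−2) = 46.885 and β = 59 − 46.885 = 12.115.

α = 46.885, β = 12.115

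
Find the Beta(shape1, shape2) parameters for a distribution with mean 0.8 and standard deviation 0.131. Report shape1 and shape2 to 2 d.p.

shape1 = 6.66, shape2 = 1.66

Variance = 0.131² = 0.017161. The moment-matching identity shape1+shape2 = μ(1−μ)/Var − 1 gives
shape1+shape2 = 0.16/0.017161 − 1 = 8.3235, so shape1 = μ·8.3235 = 6.66 and shape2 = (1−μ)·8.3235 = 1.66.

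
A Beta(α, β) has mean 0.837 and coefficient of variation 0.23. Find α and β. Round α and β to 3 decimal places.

α = 2.244, β = 0.437

Var = (CV·μ)² = (0.23×0.837)² = 0.037060.
α+β = μ(1−μ)/Var − 1 = 0.136431/0.037060 − 1 = 2.6813.
Thus α = 0.837·2.6813 = 2.244 and β = 0.163·2.6813 = 0.437.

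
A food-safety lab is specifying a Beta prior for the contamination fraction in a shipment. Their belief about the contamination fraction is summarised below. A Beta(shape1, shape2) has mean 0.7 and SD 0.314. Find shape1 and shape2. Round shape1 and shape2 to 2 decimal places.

shape1 = 0.79, shape2 = 0.34

Variance = 0.314² = 0.098596. The moment-matching identity shape1+shape2 = μ(1−μ)/Var − 1 gives
shape1+shape2 = 0.21/0.098596 − 1 = 1.1299, so shape1 = μ·1.1299 = 0.79 and shape2 = (1−μ)·1.1299 = 0.34.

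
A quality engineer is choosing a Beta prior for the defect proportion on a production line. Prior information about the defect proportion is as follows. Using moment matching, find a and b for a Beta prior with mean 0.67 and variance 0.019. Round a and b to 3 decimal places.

a = 7.127, b = 3.510

Let s = a+b. The Beta variance is μ(1−μ)/(s+1).
So s+1 = μ(1−μ)/σ² = (0.67×0.33)/0.019 = 0.2211/0.019 = 11.6368, giving s = 10.6368.
Then a = μs = 0.67×10.6368 = 7.127 and b = (1−μ)s = 0.33×10.6368 = 3.510.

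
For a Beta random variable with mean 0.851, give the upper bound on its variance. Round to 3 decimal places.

Var = μ(1−μ)/(α+β+1), which approaches μ(1−μ) as α+β → 0.
So the supremum is μ(1−μ) = 0.851×0.149 = 0.127.

0.127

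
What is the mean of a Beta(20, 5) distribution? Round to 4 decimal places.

The Beta mean is α/(α+β) = 20/(20+5) = 0.8000.

0.8000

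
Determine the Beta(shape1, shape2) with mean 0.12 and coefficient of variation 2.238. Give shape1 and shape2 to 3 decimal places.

Var = (CV·μ)² = (2.238×0.12)² = 0.072124.
shape1+shape2 = μ(1−μ)/Var − 1 = 0.1056/0.072124 − 1 = 0.4641.
Thus shape1 = 0.12·0.4641 = 0.056 and shape2 = 0.88·0.4641 = 0.408.

shape1 = 0.056, shape2 = 0.408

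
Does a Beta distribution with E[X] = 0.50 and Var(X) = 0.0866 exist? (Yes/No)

Yes

The Beta variance bound is σ² < μ(1−μ).
Here μ(1−μ) = 0.50×0.50 = 0.2500, and 0.0866 < 0.2500.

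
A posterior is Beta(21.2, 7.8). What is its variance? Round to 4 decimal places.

0.0066

μ = 21.2/29.0 = 0.731034; Var = μ(1−μ)/(α+β+1) = 0.1966231/30.0 = 0.0066.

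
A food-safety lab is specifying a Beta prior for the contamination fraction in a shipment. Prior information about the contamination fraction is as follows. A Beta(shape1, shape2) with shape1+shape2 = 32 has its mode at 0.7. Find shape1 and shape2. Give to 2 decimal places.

shape1 = 22.00, shape2 = 10.00

Mode = (shape1−1)/(κ−2) with κ = shape1+shape2, so shape1−1 = 0.7·30 = 21.00.
shape1 = 22.00; shape2 = κ − shape1 = 10.00.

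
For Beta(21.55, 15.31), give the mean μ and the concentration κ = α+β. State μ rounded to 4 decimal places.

κ = α+β = 21.55+15.31 = 36.86; μ = α/κ = 21.55/36.86 = 0.5846.

μ = 0.5846, κ = 36.86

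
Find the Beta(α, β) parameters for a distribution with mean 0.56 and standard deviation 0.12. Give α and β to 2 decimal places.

α = 9.02, β = 7.09

σ² = 0.12² = 0.0144.
With s = α+β, Var = μ(1−μ)/(s+1), so s+1 = (0.56×0.44)/0.0144 = 17.1111 and s = 16.1111.
α = μs = 9.02, β = (1−μ)s = 7.09.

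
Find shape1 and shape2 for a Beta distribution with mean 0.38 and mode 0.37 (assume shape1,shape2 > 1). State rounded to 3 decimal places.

shape1 = 9.880, shape2 = 16.120

With s = shape1+shape2: μ = shape1/s and mode = (shape1−1)/(s−2). Eliminating shape1 = μs,
μs − 1 = m(s−2) ⇒ s(μ−m) = 1−2m ⇒ s = 0.26/0.01 = 26.0000.
So shape1 = μs = 9.880, shape2 = (1−μ)s = 16.120.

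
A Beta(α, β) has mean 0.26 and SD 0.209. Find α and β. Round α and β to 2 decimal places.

α = 0.89, β = 2.52

σ² = 0.209² = 0.043681.
With s = α+β, Var = μ(1−μ)/(s+1), so s+1 = (0.26×0.74)/0.043681 = 4.4047 and s = 3.4047.
α = μs = 0.89, β = (1−μ)s = 2.52.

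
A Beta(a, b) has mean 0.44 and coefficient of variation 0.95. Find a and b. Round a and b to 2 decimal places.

a = 0.18, b = 0.23

Var = (CV·μ)² = (0.95×0.44)² = 0.174724.
a+b = μ(1−μ)/Var − 1 = 0.2464/0.174724 − 1 = 0.4102.
Thus a = 0.44·0.4102 = 0.18 and b = 0.56·0.4102 = 0.23.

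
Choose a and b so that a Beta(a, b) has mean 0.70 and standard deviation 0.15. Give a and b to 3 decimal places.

a = 5.833, b = 2.500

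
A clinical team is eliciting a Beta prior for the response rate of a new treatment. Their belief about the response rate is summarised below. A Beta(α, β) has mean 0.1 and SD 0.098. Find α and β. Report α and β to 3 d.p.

α = 0.837, β = 7.534

σ² = 0.098² = 0.009604.
With s = α+β, Var = μ(1−μ)/(s+1), so s+1 = (0.1×0.9)/0.009604 = 9.3711 and s = 8.3711.
α = μs = 0.837, β = (1−μ)s = 7.534.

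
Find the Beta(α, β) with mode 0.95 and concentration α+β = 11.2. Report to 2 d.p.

For α,β>1 the mode is (α−1)/(α+β−2), so α = mode·(κ−2)+1 = 0.95×9.2+1 = 9.74.
And β = (1−mode)·(κ−2)+1 = 0.05×9.2+1 = 1.46.

α = 9.74, β = 1.46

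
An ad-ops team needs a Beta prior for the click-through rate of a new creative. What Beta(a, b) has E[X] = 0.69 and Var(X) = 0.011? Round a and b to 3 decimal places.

By moment matching, a+b = μ(1−μ)/σ² − 1 = (0.69·0.31)/0.011 − 1 = 19.4455 − 1 = 18.4455.
Since a/(a+b) = μ, a = 0.69·18.4455 = 12.727 and b = 0.31·18.4455 = 5.718.

a = 12.727, b = 5.718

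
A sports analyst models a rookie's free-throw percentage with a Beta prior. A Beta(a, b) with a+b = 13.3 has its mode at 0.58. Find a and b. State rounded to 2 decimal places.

Mode = (a−1)/(κ−2) with κ = a+b, so a−1 = 0.58·11.3 = 6.55.
a = 7.55; b = κ − a = 5.75.

a = 7.55, b = 5.75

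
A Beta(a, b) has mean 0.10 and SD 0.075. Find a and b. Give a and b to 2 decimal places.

a = 1.50, b = 13.50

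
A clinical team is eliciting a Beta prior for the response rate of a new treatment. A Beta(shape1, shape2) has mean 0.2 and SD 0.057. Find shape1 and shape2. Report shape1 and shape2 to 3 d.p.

shape1 = 9.649, shape2 = 38.597

σ² = 0.057² = 0.003249.
With s = shape1+shape2, Var = μ(1−μ)/(s+1), so s+1 = (0.2×0.8)/0.003249 = 49.2459 and s = 48.2459.
shape1 = μs = 9.649, shape2 = (1−μ)s = 38.597.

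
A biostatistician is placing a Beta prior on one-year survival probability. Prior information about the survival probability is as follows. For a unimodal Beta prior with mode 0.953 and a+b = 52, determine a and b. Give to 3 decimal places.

a = 48.650, b = 3.350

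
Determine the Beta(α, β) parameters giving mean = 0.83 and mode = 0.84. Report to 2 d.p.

α = 56.44, β = 11.56

Let s = α+β. Mean gives α = μs = 0.83s; mode gives (α−1)/(s−2) = 0.84.
Substituting: 0.83s − 1 = 0.84(s−2) = 0.84s − 1.68, so -0.01s = -0.68 and s = 68.0000.
Then α = 0.83×68.0000 = 56.44 and β = s−α = 11.56.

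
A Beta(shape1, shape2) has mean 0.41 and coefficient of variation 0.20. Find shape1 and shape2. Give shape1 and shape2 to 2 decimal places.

σ = CV·μ = 0.20×0.41 = 0.08200, so σ² = 0.006724.
s+1 = μ(1−μ)/σ² = 0.2419/0.006724 = 35.9756, so s = shape1+shape2 = 34.9756.
shape1 = μs = 14.34, shape2 = (1−μ)s = 20.64.

shape1 = 14.34, shape2 = 20.64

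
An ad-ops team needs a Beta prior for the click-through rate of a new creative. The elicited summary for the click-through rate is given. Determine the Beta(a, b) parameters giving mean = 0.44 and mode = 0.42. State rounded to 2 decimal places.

a = 3.52, b = 4.48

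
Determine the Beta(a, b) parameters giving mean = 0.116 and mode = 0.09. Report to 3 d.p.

a = 3.658, b = 27.880

Let s = a+b. Mean gives a = μs = 0.116s; mode gives (a−1)/(s−2) = 0.09.
Substituting: 0.116s − 1 = 0.09(s−2) = 0.09s − 0.18, so 0.026s = 0.82 and s = 31.5385.
Then a = 0.116×31.5385 = 3.658 and b = s−a = 27.880.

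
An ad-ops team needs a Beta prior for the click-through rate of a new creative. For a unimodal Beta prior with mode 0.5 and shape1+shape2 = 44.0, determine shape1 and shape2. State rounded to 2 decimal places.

For shape1,shape2>1 the mode is (shape1−1)/(shape1+shape2−2), so shape1 = mode·(κ−2)+1 = 0.5×42.0+1 = 22.00.
And shape2 = (1−mode)·(κ−2)+1 = 0.5×42.0+1 = 22.00.

shape1 = 22.00, shape2 = 22.00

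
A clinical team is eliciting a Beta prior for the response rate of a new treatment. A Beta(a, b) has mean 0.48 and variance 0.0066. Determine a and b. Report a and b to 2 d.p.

a = 17.67, b = 19.15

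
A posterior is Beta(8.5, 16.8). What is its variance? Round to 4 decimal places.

μ = 8.5/25.3 = 0.335968; Var = μ(1−μ)/(α+β+1) = 0.2230936/26.3 = 0.0085.

0.0085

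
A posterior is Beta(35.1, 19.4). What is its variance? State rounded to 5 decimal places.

α+β = 54.5 and αβ = 680.94, so Var = αβ/[(α+β)²(α+β+1)] = 680.94/164848.875 = 0.00413.

0.00413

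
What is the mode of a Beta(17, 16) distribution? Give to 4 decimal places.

With α,β > 1, mode = (α−1)/(α+β−2) = 16/31 = 0.5161.

0.5161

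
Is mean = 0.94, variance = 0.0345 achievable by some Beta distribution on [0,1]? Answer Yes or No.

Yes

For any Beta, Var(X) < E[X]·(1−E[X]).
Here μ(1−μ) = 0.94×0.06 = 0.0564, and 0.0345 < 0.0564.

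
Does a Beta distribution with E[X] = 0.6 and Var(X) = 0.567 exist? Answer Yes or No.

No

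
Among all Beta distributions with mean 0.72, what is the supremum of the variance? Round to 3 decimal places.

0.202

Var = μ(1−μ)/(α+β+1), which approaches μ(1−μ) as α+β → 0.
So the supremum is μ(1−μ) = 0.72×0.28 = 0.202.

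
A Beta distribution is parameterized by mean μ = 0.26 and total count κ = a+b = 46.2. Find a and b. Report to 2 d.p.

a = 12.01, b = 34.19

Split κ in proportion μ : (1−μ): a = 0.26·46.2 = 12.01, b = 46.2 − 12.01 = 34.19.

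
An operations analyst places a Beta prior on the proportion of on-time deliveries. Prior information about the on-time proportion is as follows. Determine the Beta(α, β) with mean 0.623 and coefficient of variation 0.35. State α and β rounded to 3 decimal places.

Var = (CV·μ)² = (0.35×0.623)² = 0.047546.
α+β = μ(1−μ)/Var − 1 = 0.234871/0.047546 − 1 = 3.9399.
Thus α = 0.623·3.9399 = 2.455 and β = 0.377·3.9399 = 1.485.

α = 2.455, β = 1.485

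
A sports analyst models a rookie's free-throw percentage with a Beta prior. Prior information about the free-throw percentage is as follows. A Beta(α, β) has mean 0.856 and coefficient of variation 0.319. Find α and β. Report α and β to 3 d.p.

σ = CV·μ = 0.319×0.856 = 0.27306, so σ² = 0.074564.
s+1 = μ(1−μ)/σ² = 0.123264/0.074564 = 1.6531, so s = α+β = 0.6531.
α = μs = 0.559, β = (1−μ)s = 0.094.

α = 0.559, β = 0.094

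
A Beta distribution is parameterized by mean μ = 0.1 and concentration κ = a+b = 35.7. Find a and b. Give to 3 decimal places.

a = μκ = 0.1×35.7 = 3.570 and b = (1−μ)κ = 0.9×35.7 = 32.130.

a = 3.570, b = 32.130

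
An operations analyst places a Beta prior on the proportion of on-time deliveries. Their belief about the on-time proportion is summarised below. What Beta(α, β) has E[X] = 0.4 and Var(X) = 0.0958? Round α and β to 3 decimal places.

α = 0.602, β = 0.903

Let s = α+β. The Beta variance is μ(1−μ)/(s+1).
So s+1 = μ(1−μ)/σ² = (0.4×0.6)/0.0958 = 0.24/0.0958 = 2.5052, giving s = 1.5052.
Then α = μs = 0.4×1.5052 = 0.602 and β = (1−μ)s = 0.6×1.5052 = 0.903.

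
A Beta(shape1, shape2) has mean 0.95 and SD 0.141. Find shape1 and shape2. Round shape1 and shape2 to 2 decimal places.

Variance = 0.141² = 0.019881. The moment-matching identity shape1+shape2 = μ(1−μ)/Var − 1 gives
shape1+shape2 = 0.0475/0.019881 − 1 = 1.3892, so shape1 = μ·1.3892 = 1.32 and shape2 = (1−μ)·1.3892 = 0.07.

shape1 = 1.32, shape2 = 0.07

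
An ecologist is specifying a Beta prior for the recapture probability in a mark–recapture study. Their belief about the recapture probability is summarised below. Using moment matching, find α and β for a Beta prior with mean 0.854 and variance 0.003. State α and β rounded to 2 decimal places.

Let s = α+β. The Beta variance is μ(1−μ)/(s+1).
So s+1 = μ(1−μ)/σ² = (0.854×0.146)/0.003 = 0.124684/0.003 = 41.5613, giving s = 40.5613.
Then α = μs = 0.854×40.5613 = 34.64 and β = (1−μ)s = 0.146×40.5613 = 5.92.

α = 34.64, β = 5.92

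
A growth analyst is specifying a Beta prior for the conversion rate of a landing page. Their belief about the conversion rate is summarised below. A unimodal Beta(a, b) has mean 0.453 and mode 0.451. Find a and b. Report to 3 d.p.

Let s = a+b. Mean gives a = μs = 0.453s; mode gives (a−1)/(s−2) = 0.451.
Substituting: 0.453s − 1 = 0.451(s−2) = 0.451s − 0.902, so 0.002s = 0.098 and s = 49.0000.
Then a = 0.453×49.0000 = 22.197 and b = s−a = 26.803.

a = 22.197, b = 26.803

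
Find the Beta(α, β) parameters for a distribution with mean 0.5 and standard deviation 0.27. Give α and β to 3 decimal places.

α = 1.215, β = 1.215

First σ² = 0.0729. Setting α = μn, β = (1−μ)n with n = α+β,
μ(1−μ)/(n+1) = 0.0729 ⇒ n+1 = 0.25/0.0729 = 3.4294 ⇒ n = 2.4294.
Hence α = 0.5×2.4294 = 1.215, β = 0.5×2.4294 = 1.215.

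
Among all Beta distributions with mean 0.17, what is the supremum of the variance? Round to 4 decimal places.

For fixed mean μ the Beta variance is μ(1−μ)/(α+β+1), increasing as α+β decreases.
Its least upper bound (not attained) is μ(1−μ) = 0.17·0.83 = 0.1411.

0.1411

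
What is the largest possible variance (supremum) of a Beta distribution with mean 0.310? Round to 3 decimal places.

0.214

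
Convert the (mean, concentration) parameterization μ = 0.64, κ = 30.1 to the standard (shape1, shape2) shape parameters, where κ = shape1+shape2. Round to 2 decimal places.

Split κ in proportion μ : (1−μ): shape1 = 0.64·30.1 = 19.26, shape2 = 30.1 − 19.26 = 10.84.

shape1 = 19.26, shape2 = 10.84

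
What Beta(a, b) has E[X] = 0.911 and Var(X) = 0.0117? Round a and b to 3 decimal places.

a = 5.402, b = 0.528

By moment matching, a+b = μ(1−μ)/σ² − 1 = (0.911·0.089)/0.0117 − 1 = 6.9298 − 1 = 5.9298.
Since a/(a+b) = μ, a = 0.911·5.9298 = 5.402 and b = 0.089·5.9298 = 0.528.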